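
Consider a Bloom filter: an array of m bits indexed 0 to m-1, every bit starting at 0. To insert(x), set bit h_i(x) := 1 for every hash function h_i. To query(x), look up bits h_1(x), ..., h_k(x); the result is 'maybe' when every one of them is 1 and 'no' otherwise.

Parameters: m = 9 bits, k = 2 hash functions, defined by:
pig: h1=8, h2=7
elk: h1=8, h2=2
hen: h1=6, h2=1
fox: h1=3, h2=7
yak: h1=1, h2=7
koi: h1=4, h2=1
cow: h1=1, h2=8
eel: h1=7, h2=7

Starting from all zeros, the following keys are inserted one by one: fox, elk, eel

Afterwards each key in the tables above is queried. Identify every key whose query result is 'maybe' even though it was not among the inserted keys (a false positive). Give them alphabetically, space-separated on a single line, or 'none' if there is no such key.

Start: bits=000000000
After insert 'fox': sets bits 3 7 -> bits=000100010
After insert 'elk': sets bits 2 8 -> bits=001100011
After insert 'eel': sets bits 7 -> bits=001100011
Not inserted: cow hen koi pig yak — query each against bits=001100011:
query cow: checks bit1=0, bit8=1 (has a 0) -> no => not a false positive
query hen: checks bit1=0, bit6=0 (has a 0) -> no => not a false positive
query koi: checks bit1=0, bit4=0 (has a 0) -> no => not a false positive
query pig: checks bit7=1, bit8=1 (all 1) -> maybe => FALSE POSITIVE
query yak: checks bit1=0, bit7=1 (has a 0) -> no => not a false positive
False positives (alphabetical): pig

Answer: pig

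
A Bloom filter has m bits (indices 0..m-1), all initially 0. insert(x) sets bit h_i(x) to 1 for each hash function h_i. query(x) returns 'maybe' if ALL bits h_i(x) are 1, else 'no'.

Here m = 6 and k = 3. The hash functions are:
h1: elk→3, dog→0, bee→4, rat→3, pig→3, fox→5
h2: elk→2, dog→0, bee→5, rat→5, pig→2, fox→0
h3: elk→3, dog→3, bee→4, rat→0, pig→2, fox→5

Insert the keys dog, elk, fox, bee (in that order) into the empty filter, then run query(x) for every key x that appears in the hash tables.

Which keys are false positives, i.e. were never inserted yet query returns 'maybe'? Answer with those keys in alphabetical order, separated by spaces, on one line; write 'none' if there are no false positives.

Start: bits=000000
After insert 'dog': sets bits 0 3 -> bits=100100
After insert 'elk': sets bits 2 3 -> bits=101100
After insert 'fox': sets bits 0 5 -> bits=101101
After insert 'bee': sets bits 4 5 -> bits=101111
Not inserted: pig rat — query each against bits=101111:
query pig: checks bit2=1, bit3=1 (all 1) -> maybe => FALSE POSITIVE
query rat: checks bit0=1, bit3=1, bit5=1 (all 1) -> maybe => FALSE POSITIVE
False positives (alphabetical): pig rat

Answer: pig rat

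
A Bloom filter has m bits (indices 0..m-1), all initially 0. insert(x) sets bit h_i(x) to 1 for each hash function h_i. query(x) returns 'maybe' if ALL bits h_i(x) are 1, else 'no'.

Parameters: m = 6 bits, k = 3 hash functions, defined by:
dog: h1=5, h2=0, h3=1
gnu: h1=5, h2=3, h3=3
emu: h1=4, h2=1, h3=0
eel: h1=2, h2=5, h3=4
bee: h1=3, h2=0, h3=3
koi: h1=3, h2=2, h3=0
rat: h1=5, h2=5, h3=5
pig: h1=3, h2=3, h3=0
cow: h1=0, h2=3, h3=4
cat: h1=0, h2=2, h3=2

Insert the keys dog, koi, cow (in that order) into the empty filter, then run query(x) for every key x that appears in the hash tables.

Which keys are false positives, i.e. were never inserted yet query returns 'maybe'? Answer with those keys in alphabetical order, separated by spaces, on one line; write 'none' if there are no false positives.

Start: bits=000000
After insert 'dog': sets bits 0 1 5 -> bits=110001
After insert 'koi': sets bits 0 2 3 -> bits=111101
After insert 'cow': sets bits 0 3 4 -> bits=111111
Not inserted: bee cat eel emu gnu pig rat — query each against bits=111111:
query bee: checks bit0=1, bit3=1 (all 1) -> maybe => FALSE POSITIVE
query cat: checks bit0=1, bit2=1 (all 1) -> maybe => FALSE POSITIVE
query eel: checks bit2=1, bit4=1, bit5=1 (all 1) -> maybe => FALSE POSITIVE
query emu: checks bit0=1, bit1=1, bit4=1 (all 1) -> maybe => FALSE POSITIVE
query gnu: checks bit3=1, bit5=1 (all 1) -> maybe => FALSE POSITIVE
query pig: checks bit0=1, bit3=1 (all 1) -> maybe => FALSE POSITIVE
query rat: checks bit5=1 (all 1) -> maybe => FALSE POSITIVE
False positives (alphabetical): bee cat eel emu gnu pig rat

Answer: bee cat eel emu gnu pig rat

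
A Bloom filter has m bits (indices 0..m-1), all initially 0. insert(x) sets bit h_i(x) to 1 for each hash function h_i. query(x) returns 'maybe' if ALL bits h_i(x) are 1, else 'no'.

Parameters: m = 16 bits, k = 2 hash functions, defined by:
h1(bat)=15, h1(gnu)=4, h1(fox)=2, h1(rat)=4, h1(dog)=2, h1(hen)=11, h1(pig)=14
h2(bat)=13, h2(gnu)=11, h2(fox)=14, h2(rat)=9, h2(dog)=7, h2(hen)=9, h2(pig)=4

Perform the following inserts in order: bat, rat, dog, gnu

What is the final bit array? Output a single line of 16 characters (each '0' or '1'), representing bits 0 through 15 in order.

Answer: 0010100101010101

Derivation:
Start: bits=0000000000000000
After insert 'bat': sets bits 13 15 -> bits=0000000000000101
After insert 'rat': sets bits 4 9 -> bits=0000100001000101
After insert 'dog': sets bits 2 7 -> bits=0010100101000101
After insert 'gnu': sets bits 4 11 -> bits=0010100101010101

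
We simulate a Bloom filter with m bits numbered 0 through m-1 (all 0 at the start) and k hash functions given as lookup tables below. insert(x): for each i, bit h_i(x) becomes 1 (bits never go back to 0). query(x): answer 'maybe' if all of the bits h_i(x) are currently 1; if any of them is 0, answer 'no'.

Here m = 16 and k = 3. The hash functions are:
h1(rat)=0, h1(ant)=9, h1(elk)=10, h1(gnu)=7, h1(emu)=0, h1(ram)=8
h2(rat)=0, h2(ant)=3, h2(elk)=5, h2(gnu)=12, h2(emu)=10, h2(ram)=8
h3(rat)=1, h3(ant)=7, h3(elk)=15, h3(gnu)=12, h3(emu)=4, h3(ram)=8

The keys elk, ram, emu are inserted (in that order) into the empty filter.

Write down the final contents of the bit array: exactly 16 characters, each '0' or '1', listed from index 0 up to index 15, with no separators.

Start: bits=0000000000000000
After insert 'elk': sets bits 5 10 15 -> bits=0000010000100001
After insert 'ram': sets bits 8 -> bits=0000010010100001
After insert 'emu': sets bits 0 4 10 -> bits=1000110010100001

Answer: 1000110010100001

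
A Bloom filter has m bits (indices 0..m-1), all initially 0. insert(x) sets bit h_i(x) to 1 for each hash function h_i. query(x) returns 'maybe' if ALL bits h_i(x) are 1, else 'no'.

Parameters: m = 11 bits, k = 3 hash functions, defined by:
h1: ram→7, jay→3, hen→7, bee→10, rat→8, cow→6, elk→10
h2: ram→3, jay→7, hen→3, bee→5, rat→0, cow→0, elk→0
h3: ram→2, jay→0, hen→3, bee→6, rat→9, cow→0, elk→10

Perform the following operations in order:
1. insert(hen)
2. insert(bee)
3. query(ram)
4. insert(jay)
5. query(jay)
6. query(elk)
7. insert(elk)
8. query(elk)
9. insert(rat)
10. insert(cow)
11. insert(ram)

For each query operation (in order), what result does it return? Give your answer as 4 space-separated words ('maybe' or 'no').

Answer: no maybe maybe maybe

Derivation:
Start: bits=00000000000
Op 1: insert hen -> sets bits 3 7 -> bits=00010001000
Op 2: insert bee -> sets bits 5 6 10 -> bits=00010111001
Op 3: query ram -> checks bit2=0, bit3=1, bit7=1 (has a 0) -> no
Op 4: insert jay -> sets bits 0 3 7 -> bits=10010111001
Op 5: query jay -> checks bit0=1, bit3=1, bit7=1 (all 1) -> maybe
Op 6: query elk -> checks bit0=1, bit10=1 (all 1) -> maybe
Op 7: insert elk -> sets bits 0 10 -> bits=10010111001
Op 8: query elk -> checks bit0=1, bit10=1 (all 1) -> maybe
Op 9: insert rat -> sets bits 0 8 9 -> bits=10010111111
Op 10: insert cow -> sets bits 0 6 -> bits=10010111111
Op 11: insert ram -> sets bits 2 3 7 -> bits=10110111111
Query results in order: no maybe maybe maybe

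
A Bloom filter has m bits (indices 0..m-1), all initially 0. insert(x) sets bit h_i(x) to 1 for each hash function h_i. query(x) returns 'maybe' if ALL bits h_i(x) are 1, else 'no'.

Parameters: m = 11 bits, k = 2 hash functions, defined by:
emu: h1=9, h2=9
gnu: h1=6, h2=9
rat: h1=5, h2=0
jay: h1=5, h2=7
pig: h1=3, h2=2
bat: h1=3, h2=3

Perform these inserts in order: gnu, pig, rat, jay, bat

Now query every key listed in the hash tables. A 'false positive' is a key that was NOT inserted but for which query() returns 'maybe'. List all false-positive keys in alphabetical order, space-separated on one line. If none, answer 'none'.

Start: bits=00000000000
After insert 'gnu': sets bits 6 9 -> bits=00000010010
After insert 'pig': sets bits 2 3 -> bits=00110010010
After insert 'rat': sets bits 0 5 -> bits=10110110010
After insert 'jay': sets bits 5 7 -> bits=10110111010
After insert 'bat': sets bits 3 -> bits=10110111010
Not inserted: emu — query each against bits=10110111010:
query emu: checks bit9=1 (all 1) -> maybe => FALSE POSITIVE
False positives (alphabetical): emu

Answer: emu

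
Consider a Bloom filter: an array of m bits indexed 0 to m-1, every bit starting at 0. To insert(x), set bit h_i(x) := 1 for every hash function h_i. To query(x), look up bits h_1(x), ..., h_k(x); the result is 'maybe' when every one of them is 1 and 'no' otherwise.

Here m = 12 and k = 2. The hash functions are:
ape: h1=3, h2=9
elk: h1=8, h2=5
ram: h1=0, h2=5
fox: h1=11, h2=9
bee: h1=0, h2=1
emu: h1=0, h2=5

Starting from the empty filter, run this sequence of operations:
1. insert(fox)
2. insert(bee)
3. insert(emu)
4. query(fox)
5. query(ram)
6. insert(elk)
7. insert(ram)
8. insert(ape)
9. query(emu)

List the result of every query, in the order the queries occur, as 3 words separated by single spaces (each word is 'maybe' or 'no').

Start: bits=000000000000
Op 1: insert fox -> sets bits 9 11 -> bits=000000000101
Op 2: insert bee -> sets bits 0 1 -> bits=110000000101
Op 3: insert emu -> sets bits 0 5 -> bits=110001000101
Op 4: query fox -> checks bit9=1, bit11=1 (all 1) -> maybe
Op 5: query ram -> checks bit0=1, bit5=1 (all 1) -> maybe
Op 6: insert elk -> sets bits 5 8 -> bits=110001001101
Op 7: insert ram -> sets bits 0 5 -> bits=110001001101
Op 8: insert ape -> sets bits 3 9 -> bits=110101001101
Op 9: query emu -> checks bit0=1, bit5=1 (all 1) -> maybe
Query results in order: maybe maybe maybe

Answer: maybe maybe maybe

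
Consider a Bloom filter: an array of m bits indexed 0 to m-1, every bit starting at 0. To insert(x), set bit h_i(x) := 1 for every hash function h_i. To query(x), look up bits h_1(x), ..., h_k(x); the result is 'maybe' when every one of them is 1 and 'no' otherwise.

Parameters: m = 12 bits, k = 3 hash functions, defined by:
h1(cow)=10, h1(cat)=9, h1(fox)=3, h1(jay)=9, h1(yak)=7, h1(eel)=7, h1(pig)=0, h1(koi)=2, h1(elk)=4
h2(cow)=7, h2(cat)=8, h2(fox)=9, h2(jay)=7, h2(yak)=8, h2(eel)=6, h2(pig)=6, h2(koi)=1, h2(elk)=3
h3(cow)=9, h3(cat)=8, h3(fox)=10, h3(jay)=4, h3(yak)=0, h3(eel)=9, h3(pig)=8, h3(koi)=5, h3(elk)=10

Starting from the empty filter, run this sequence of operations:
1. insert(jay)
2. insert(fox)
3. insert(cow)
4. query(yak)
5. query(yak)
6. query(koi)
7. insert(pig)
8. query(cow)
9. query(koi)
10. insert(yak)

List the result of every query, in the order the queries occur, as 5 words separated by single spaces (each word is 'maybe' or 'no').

Answer: no no no maybe no

Derivation:
Start: bits=000000000000
Op 1: insert jay -> sets bits 4 7 9 -> bits=000010010100
Op 2: insert fox -> sets bits 3 9 10 -> bits=000110010110
Op 3: insert cow -> sets bits 7 9 10 -> bits=000110010110
Op 4: query yak -> checks bit0=0, bit7=1, bit8=0 (has a 0) -> no
Op 5: query yak -> checks bit0=0, bit7=1, bit8=0 (has a 0) -> no
Op 6: query koi -> checks bit1=0, bit2=0, bit5=0 (has a 0) -> no
Op 7: insert pig -> sets bits 0 6 8 -> bits=100110111110
Op 8: query cow -> checks bit7=1, bit9=1, bit10=1 (all 1) -> maybe
Op 9: query koi -> checks bit1=0, bit2=0, bit5=0 (has a 0) -> no
Op 10: insert yak -> sets bits 0 7 8 -> bits=100110111110
Query results in order: no no no maybe no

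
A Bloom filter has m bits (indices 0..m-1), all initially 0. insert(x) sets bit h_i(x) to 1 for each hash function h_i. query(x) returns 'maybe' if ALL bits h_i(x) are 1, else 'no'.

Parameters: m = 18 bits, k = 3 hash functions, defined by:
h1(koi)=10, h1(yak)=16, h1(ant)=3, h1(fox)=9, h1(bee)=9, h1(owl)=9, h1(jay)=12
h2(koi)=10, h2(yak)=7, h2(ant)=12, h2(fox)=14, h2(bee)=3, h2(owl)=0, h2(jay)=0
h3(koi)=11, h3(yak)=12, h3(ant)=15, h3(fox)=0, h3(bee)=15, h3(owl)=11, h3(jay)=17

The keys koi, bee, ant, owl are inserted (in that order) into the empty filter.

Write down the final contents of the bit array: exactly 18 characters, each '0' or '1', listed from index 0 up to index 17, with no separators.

Start: bits=000000000000000000
After insert 'koi': sets bits 10 11 -> bits=000000000011000000
After insert 'bee': sets bits 3 9 15 -> bits=000100000111000100
After insert 'ant': sets bits 3 12 15 -> bits=000100000111100100
After insert 'owl': sets bits 0 9 11 -> bits=100100000111100100

Answer: 100100000111100100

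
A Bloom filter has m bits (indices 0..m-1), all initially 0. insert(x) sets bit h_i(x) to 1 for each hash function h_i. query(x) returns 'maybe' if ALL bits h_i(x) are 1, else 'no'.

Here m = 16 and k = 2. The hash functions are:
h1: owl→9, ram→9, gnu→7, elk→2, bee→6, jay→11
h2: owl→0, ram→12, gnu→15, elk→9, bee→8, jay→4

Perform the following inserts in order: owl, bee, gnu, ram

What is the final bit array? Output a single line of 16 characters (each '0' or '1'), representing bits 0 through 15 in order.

Start: bits=0000000000000000
After insert 'owl': sets bits 0 9 -> bits=1000000001000000
After insert 'bee': sets bits 6 8 -> bits=1000001011000000
After insert 'gnu': sets bits 7 15 -> bits=1000001111000001
After insert 'ram': sets bits 9 12 -> bits=1000001111001001

Answer: 1000001111001001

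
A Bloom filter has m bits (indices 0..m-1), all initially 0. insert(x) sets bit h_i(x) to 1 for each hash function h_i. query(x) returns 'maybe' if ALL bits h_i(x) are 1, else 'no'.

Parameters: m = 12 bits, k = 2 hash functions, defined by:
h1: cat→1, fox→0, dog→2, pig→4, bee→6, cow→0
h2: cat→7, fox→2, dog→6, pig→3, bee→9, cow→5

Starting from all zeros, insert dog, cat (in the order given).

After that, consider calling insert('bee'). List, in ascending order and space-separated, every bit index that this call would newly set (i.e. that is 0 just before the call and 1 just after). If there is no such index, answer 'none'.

Answer: 9

Derivation:
Start: bits=000000000000
After insert 'dog': sets bits 2 6 -> bits=001000100000
After insert 'cat': sets bits 1 7 -> bits=011000110000
insert 'bee' would touch bits 6 9; currently bit6=1, bit9=0
Bits that are 0 among those (would change 0->1): 9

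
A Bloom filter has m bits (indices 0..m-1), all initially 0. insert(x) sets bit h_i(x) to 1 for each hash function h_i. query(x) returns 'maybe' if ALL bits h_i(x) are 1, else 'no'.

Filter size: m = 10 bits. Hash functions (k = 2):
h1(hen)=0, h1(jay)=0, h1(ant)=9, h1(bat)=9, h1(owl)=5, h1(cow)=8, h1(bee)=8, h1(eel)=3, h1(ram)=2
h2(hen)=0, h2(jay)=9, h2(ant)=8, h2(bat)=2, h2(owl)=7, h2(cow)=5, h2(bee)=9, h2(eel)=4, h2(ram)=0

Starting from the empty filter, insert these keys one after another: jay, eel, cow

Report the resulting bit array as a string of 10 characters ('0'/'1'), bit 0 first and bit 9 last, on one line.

Answer: 1001110011

Derivation:
Start: bits=0000000000
After insert 'jay': sets bits 0 9 -> bits=1000000001
After insert 'eel': sets bits 3 4 -> bits=1001100001
After insert 'cow': sets bits 5 8 -> bits=1001110011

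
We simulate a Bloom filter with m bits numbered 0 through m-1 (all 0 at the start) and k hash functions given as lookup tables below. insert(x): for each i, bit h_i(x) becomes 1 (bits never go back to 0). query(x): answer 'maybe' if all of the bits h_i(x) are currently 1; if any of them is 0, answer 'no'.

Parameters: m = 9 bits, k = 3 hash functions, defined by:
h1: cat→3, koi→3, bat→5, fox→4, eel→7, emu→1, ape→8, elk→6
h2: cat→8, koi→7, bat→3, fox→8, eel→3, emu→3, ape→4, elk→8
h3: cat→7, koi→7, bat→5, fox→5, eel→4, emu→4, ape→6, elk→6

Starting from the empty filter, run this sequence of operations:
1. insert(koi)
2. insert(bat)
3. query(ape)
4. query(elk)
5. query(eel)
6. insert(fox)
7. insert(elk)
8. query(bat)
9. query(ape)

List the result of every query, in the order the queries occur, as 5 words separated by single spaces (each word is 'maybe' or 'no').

Answer: no no no maybe maybe

Derivation:
Start: bits=000000000
Op 1: insert koi -> sets bits 3 7 -> bits=000100010
Op 2: insert bat -> sets bits 3 5 -> bits=000101010
Op 3: query ape -> checks bit4=0, bit6=0, bit8=0 (has a 0) -> no
Op 4: query elk -> checks bit6=0, bit8=0 (has a 0) -> no
Op 5: query eel -> checks bit3=1, bit4=0, bit7=1 (has a 0) -> no
Op 6: insert fox -> sets bits 4 5 8 -> bits=000111011
Op 7: insert elk -> sets bits 6 8 -> bits=000111111
Op 8: query bat -> checks bit3=1, bit5=1 (all 1) -> maybe
Op 9: query ape -> checks bit4=1, bit6=1, bit8=1 (all 1) -> maybe
Query results in order: no no no maybe maybe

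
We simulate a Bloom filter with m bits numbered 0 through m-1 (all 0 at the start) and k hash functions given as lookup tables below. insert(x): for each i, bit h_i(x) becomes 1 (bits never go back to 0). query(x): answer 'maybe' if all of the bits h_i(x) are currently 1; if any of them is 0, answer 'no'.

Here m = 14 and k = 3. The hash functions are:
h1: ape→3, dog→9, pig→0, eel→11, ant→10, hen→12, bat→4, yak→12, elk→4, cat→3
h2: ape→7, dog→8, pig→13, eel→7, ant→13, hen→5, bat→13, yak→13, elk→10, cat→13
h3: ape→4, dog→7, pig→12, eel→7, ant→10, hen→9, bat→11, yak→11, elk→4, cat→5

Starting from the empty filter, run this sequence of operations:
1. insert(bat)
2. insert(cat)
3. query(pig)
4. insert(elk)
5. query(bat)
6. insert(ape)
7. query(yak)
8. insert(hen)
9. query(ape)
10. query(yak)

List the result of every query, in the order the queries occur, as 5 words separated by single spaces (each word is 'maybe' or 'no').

Start: bits=00000000000000
Op 1: insert bat -> sets bits 4 11 13 -> bits=00001000000101
Op 2: insert cat -> sets bits 3 5 13 -> bits=00011100000101
Op 3: query pig -> checks bit0=0, bit12=0, bit13=1 (has a 0) -> no
Op 4: insert elk -> sets bits 4 10 -> bits=00011100001101
Op 5: query bat -> checks bit4=1, bit11=1, bit13=1 (all 1) -> maybe
Op 6: insert ape -> sets bits 3 4 7 -> bits=00011101001101
Op 7: query yak -> checks bit11=1, bit12=0, bit13=1 (has a 0) -> no
Op 8: insert hen -> sets bits 5 9 12 -> bits=00011101011111
Op 9: query ape -> checks bit3=1, bit4=1, bit7=1 (all 1) -> maybe
Op 10: query yak -> checks bit11=1, bit12=1, bit13=1 (all 1) -> maybe
Query results in order: no maybe no maybe maybe

Answer: no maybe no maybe maybe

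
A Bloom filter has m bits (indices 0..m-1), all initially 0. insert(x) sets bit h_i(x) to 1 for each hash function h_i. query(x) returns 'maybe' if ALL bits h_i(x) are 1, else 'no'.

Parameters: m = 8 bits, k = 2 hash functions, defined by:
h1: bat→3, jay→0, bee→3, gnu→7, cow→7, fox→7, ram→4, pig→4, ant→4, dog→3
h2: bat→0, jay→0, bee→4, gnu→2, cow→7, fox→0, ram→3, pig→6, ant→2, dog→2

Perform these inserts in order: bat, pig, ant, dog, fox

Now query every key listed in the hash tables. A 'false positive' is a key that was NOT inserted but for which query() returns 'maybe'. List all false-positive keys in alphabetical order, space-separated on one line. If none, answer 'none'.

Start: bits=00000000
After insert 'bat': sets bits 0 3 -> bits=10010000
After insert 'pig': sets bits 4 6 -> bits=10011010
After insert 'ant': sets bits 2 4 -> bits=10111010
After insert 'dog': sets bits 2 3 -> bits=10111010
After insert 'fox': sets bits 0 7 -> bits=10111011
Not inserted: bee cow gnu jay ram — query each against bits=10111011:
query bee: checks bit3=1, bit4=1 (all 1) -> maybe => FALSE POSITIVE
query cow: checks bit7=1 (all 1) -> maybe => FALSE POSITIVE
query gnu: checks bit2=1, bit7=1 (all 1) -> maybe => FALSE POSITIVE
query jay: checks bit0=1 (all 1) -> maybe => FALSE POSITIVE
query ram: checks bit3=1, bit4=1 (all 1) -> maybe => FALSE POSITIVE
False positives (alphabetical): bee cow gnu jay ram

Answer: bee cow gnu jay ram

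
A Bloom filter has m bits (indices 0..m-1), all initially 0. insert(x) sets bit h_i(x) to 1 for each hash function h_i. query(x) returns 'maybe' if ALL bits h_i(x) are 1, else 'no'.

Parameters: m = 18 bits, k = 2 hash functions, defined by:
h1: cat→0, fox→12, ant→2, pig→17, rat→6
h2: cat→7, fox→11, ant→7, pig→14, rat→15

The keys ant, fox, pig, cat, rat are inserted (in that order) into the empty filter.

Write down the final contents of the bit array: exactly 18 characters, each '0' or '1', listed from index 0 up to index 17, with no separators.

Start: bits=000000000000000000
After insert 'ant': sets bits 2 7 -> bits=001000010000000000
After insert 'fox': sets bits 11 12 -> bits=001000010001100000
After insert 'pig': sets bits 14 17 -> bits=001000010001101001
After insert 'cat': sets bits 0 7 -> bits=101000010001101001
After insert 'rat': sets bits 6 15 -> bits=101000110001101101

Answer: 101000110001101101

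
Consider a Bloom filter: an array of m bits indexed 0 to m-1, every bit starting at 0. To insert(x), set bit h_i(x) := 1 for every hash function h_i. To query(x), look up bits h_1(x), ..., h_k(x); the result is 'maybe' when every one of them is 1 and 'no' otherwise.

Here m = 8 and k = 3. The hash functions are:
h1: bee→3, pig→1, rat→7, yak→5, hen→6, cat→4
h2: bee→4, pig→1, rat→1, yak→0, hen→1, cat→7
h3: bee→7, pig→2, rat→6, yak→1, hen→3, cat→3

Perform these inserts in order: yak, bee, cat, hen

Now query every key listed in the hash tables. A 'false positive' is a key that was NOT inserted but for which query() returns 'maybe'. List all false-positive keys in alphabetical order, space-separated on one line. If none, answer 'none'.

Answer: rat

Derivation:
Start: bits=00000000
After insert 'yak': sets bits 0 1 5 -> bits=11000100
After insert 'bee': sets bits 3 4 7 -> bits=11011101
After insert 'cat': sets bits 3 4 7 -> bits=11011101
After insert 'hen': sets bits 1 3 6 -> bits=11011111
Not inserted: pig rat — query each against bits=11011111:
query pig: checks bit1=1, bit2=0 (has a 0) -> no => not a false positive
query rat: checks bit1=1, bit6=1, bit7=1 (all 1) -> maybe => FALSE POSITIVE
False positives (alphabetical): rat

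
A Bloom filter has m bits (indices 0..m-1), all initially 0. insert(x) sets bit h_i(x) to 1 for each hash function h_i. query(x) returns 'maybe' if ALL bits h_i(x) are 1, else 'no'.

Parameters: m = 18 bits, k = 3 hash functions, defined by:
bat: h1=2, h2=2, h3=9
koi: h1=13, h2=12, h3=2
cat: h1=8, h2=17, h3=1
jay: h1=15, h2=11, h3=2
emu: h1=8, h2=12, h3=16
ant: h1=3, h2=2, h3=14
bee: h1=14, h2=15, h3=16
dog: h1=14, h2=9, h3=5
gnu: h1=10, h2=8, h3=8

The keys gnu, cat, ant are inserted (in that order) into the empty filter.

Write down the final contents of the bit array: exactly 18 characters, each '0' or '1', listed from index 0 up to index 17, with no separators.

Start: bits=000000000000000000
After insert 'gnu': sets bits 8 10 -> bits=000000001010000000
After insert 'cat': sets bits 1 8 17 -> bits=010000001010000001
After insert 'ant': sets bits 2 3 14 -> bits=011100001010001001

Answer: 011100001010001001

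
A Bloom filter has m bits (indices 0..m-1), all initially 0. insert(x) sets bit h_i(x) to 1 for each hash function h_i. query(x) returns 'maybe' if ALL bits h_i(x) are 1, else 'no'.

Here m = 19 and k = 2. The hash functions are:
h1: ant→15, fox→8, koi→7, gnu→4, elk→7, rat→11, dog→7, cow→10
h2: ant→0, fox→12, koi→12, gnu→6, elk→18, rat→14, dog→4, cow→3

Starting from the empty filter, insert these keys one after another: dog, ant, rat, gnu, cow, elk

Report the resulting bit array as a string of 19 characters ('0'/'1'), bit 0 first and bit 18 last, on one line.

Answer: 1001101100110011001

Derivation:
Start: bits=0000000000000000000
After insert 'dog': sets bits 4 7 -> bits=0000100100000000000
After insert 'ant': sets bits 0 15 -> bits=1000100100000001000
After insert 'rat': sets bits 11 14 -> bits=1000100100010011000
After insert 'gnu': sets bits 4 6 -> bits=1000101100010011000
After insert 'cow': sets bits 3 10 -> bits=1001101100110011000
After insert 'elk': sets bits 7 18 -> bits=1001101100110011001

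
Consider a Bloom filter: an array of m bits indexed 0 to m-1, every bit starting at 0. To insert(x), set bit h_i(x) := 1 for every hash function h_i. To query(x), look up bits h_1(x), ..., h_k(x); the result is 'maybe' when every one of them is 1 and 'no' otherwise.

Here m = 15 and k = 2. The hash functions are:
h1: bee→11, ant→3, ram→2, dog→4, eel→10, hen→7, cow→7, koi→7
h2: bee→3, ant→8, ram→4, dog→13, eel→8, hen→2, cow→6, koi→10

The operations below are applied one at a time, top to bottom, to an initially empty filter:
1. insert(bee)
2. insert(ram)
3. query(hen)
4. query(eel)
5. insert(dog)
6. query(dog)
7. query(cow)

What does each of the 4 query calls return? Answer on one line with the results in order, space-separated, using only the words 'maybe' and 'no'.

Answer: no no maybe no

Derivation:
Start: bits=000000000000000
Op 1: insert bee -> sets bits 3 11 -> bits=000100000001000
Op 2: insert ram -> sets bits 2 4 -> bits=001110000001000
Op 3: query hen -> checks bit2=1, bit7=0 (has a 0) -> no
Op 4: query eel -> checks bit8=0, bit10=0 (has a 0) -> no
Op 5: insert dog -> sets bits 4 13 -> bits=001110000001010
Op 6: query dog -> checks bit4=1, bit13=1 (all 1) -> maybe
Op 7: query cow -> checks bit6=0, bit7=0 (has a 0) -> no
Query results in order: no no maybe no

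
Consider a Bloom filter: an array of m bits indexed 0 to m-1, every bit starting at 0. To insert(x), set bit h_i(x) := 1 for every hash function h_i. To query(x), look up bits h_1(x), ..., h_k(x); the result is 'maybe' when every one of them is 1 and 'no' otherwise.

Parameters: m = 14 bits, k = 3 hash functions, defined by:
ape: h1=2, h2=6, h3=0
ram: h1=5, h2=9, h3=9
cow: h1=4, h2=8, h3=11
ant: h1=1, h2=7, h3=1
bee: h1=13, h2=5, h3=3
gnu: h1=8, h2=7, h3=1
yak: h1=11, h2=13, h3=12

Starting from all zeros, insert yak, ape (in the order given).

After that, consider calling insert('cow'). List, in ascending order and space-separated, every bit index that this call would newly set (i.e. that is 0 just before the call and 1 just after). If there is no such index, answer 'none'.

Start: bits=00000000000000
After insert 'yak': sets bits 11 12 13 -> bits=00000000000111
After insert 'ape': sets bits 0 2 6 -> bits=10100010000111
insert 'cow' would touch bits 4 8 11; currently bit4=0, bit8=0, bit11=1
Bits that are 0 among those (would change 0->1): 4 8

Answer: 4 8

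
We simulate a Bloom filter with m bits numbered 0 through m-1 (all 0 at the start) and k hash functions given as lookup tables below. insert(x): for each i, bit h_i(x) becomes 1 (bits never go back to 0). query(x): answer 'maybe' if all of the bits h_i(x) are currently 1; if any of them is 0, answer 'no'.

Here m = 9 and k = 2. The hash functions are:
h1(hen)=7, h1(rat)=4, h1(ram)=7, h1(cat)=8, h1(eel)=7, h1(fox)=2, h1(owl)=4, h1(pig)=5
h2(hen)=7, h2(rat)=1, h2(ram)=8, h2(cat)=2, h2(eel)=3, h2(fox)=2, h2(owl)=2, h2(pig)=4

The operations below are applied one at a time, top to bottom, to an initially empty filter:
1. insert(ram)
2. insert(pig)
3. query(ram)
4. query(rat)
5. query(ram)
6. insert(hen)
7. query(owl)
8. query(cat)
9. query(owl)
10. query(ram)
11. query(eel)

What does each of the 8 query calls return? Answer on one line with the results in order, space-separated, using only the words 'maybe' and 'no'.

Answer: maybe no maybe no no no maybe no

Derivation:
Start: bits=000000000
Op 1: insert ram -> sets bits 7 8 -> bits=000000011
Op 2: insert pig -> sets bits 4 5 -> bits=000011011
Op 3: query ram -> checks bit7=1, bit8=1 (all 1) -> maybe
Op 4: query rat -> checks bit1=0, bit4=1 (has a 0) -> no
Op 5: query ram -> checks bit7=1, bit8=1 (all 1) -> maybe
Op 6: insert hen -> sets bits 7 -> bits=000011011
Op 7: query owl -> checks bit2=0, bit4=1 (has a 0) -> no
Op 8: query cat -> checks bit2=0, bit8=1 (has a 0) -> no
Op 9: query owl -> checks bit2=0, bit4=1 (has a 0) -> no
Op 10: query ram -> checks bit7=1, bit8=1 (all 1) -> maybe
Op 11: query eel -> checks bit3=0, bit7=1 (has a 0) -> no
Query results in order: maybe no maybe no no no maybe no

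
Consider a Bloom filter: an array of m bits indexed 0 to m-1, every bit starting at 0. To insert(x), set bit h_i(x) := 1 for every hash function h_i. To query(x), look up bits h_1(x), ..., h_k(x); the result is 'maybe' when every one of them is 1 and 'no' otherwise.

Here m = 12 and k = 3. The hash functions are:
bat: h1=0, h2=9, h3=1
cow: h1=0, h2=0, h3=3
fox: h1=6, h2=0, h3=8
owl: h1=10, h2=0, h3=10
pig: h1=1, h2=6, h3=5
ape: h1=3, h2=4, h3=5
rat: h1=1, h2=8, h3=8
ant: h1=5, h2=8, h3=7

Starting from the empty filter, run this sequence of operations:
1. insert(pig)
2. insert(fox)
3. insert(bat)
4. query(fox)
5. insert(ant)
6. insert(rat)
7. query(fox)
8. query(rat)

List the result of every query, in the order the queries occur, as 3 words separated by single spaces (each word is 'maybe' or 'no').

Start: bits=000000000000
Op 1: insert pig -> sets bits 1 5 6 -> bits=010001100000
Op 2: insert fox -> sets bits 0 6 8 -> bits=110001101000
Op 3: insert bat -> sets bits 0 1 9 -> bits=110001101100
Op 4: query fox -> checks bit0=1, bit6=1, bit8=1 (all 1) -> maybe
Op 5: insert ant -> sets bits 5 7 8 -> bits=110001111100
Op 6: insert rat -> sets bits 1 8 -> bits=110001111100
Op 7: query fox -> checks bit0=1, bit6=1, bit8=1 (all 1) -> maybe
Op 8: query rat -> checks bit1=1, bit8=1 (all 1) -> maybe
Query results in order: maybe maybe maybe

Answer: maybe maybe maybe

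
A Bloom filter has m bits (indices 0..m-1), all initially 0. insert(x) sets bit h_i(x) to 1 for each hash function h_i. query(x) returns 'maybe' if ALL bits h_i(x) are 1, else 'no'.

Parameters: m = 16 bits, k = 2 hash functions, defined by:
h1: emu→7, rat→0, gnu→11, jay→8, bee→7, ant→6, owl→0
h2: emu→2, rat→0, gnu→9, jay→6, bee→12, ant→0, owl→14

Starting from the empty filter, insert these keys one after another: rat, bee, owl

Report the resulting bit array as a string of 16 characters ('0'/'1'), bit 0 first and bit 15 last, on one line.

Answer: 1000000100001010

Derivation:
Start: bits=0000000000000000
After insert 'rat': sets bits 0 -> bits=1000000000000000
After insert 'bee': sets bits 7 12 -> bits=1000000100001000
After insert 'owl': sets bits 0 14 -> bits=1000000100001010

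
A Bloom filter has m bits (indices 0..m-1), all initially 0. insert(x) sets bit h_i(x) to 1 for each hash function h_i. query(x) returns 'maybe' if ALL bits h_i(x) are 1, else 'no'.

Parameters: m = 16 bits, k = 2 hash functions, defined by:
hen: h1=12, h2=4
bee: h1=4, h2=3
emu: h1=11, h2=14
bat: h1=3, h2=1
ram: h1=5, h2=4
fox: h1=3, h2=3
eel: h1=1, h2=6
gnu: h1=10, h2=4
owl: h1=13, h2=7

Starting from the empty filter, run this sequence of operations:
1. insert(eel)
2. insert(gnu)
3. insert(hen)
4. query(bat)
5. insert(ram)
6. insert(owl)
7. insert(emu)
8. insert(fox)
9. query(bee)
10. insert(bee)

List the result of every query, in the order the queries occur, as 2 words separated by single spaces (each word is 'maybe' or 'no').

Answer: no maybe

Derivation:
Start: bits=0000000000000000
Op 1: insert eel -> sets bits 1 6 -> bits=0100001000000000
Op 2: insert gnu -> sets bits 4 10 -> bits=0100101000100000
Op 3: insert hen -> sets bits 4 12 -> bits=0100101000101000
Op 4: query bat -> checks bit1=1, bit3=0 (has a 0) -> no
Op 5: insert ram -> sets bits 4 5 -> bits=0100111000101000
Op 6: insert owl -> sets bits 7 13 -> bits=0100111100101100
Op 7: insert emu -> sets bits 11 14 -> bits=0100111100111110
Op 8: insert fox -> sets bits 3 -> bits=0101111100111110
Op 9: query bee -> checks bit3=1, bit4=1 (all 1) -> maybe
Op 10: insert bee -> sets bits 3 4 -> bits=0101111100111110
Query results in order: no maybe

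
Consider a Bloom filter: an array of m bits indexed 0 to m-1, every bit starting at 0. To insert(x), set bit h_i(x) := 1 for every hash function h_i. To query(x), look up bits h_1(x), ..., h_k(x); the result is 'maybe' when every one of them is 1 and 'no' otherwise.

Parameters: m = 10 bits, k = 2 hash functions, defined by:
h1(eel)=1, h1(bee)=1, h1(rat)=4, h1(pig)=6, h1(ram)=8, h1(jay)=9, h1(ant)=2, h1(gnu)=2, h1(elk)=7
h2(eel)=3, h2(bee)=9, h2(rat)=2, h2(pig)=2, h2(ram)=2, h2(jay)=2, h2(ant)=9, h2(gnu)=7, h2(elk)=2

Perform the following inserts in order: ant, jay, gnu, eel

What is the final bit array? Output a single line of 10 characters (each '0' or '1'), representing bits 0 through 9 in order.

Start: bits=0000000000
After insert 'ant': sets bits 2 9 -> bits=0010000001
After insert 'jay': sets bits 2 9 -> bits=0010000001
After insert 'gnu': sets bits 2 7 -> bits=0010000101
After insert 'eel': sets bits 1 3 -> bits=0111000101

Answer: 0111000101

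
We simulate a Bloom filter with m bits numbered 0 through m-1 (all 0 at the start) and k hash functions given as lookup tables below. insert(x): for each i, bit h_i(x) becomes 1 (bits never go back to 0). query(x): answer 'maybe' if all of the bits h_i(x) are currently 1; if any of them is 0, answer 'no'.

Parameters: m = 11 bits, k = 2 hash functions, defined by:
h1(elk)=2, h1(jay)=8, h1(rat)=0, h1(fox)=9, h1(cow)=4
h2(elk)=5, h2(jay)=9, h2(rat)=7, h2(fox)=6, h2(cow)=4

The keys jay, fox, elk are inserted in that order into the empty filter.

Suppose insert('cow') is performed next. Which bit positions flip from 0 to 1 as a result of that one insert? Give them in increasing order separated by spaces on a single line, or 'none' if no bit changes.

Start: bits=00000000000
After insert 'jay': sets bits 8 9 -> bits=00000000110
After insert 'fox': sets bits 6 9 -> bits=00000010110
After insert 'elk': sets bits 2 5 -> bits=00100110110
insert 'cow' would touch bits 4; currently bit4=0
Bits that are 0 among those (would change 0->1): 4

Answer: 4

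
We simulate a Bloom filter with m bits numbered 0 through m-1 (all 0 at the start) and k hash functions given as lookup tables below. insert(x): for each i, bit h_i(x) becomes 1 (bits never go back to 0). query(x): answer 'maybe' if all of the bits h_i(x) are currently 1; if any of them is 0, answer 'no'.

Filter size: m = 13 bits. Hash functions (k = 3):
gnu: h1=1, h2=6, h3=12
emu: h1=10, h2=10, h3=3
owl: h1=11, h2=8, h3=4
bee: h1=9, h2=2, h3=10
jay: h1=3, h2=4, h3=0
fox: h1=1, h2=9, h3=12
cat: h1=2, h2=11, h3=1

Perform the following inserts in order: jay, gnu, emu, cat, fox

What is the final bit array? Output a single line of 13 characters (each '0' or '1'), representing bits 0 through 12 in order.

Start: bits=0000000000000
After insert 'jay': sets bits 0 3 4 -> bits=1001100000000
After insert 'gnu': sets bits 1 6 12 -> bits=1101101000001
After insert 'emu': sets bits 3 10 -> bits=1101101000101
After insert 'cat': sets bits 1 2 11 -> bits=1111101000111
After insert 'fox': sets bits 1 9 12 -> bits=1111101001111

Answer: 1111101001111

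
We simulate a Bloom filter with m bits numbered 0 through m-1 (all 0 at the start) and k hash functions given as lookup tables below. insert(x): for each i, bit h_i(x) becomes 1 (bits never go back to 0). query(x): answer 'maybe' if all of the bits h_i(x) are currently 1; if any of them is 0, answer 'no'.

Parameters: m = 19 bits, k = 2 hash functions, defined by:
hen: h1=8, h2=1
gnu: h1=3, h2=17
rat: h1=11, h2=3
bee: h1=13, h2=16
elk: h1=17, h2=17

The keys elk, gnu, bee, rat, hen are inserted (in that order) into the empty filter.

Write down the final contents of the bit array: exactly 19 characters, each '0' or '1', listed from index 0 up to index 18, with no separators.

Start: bits=0000000000000000000
After insert 'elk': sets bits 17 -> bits=0000000000000000010
After insert 'gnu': sets bits 3 17 -> bits=0001000000000000010
After insert 'bee': sets bits 13 16 -> bits=0001000000000100110
After insert 'rat': sets bits 3 11 -> bits=0001000000010100110
After insert 'hen': sets bits 1 8 -> bits=0101000010010100110

Answer: 0101000010010100110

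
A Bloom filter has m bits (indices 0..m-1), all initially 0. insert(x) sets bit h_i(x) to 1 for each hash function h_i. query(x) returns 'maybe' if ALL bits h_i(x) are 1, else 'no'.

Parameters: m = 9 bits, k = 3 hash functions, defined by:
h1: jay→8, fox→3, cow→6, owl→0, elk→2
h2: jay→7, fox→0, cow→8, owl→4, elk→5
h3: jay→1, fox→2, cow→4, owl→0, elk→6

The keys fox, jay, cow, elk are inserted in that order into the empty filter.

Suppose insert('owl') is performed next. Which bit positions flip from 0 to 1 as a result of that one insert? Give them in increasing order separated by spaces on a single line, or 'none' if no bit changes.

Start: bits=000000000
After insert 'fox': sets bits 0 2 3 -> bits=101100000
After insert 'jay': sets bits 1 7 8 -> bits=111100011
After insert 'cow': sets bits 4 6 8 -> bits=111110111
After insert 'elk': sets bits 2 5 6 -> bits=111111111
insert 'owl' would touch bits 0 4; currently bit0=1, bit4=1
Bits that are 0 among those (would change 0->1): none

Answer: none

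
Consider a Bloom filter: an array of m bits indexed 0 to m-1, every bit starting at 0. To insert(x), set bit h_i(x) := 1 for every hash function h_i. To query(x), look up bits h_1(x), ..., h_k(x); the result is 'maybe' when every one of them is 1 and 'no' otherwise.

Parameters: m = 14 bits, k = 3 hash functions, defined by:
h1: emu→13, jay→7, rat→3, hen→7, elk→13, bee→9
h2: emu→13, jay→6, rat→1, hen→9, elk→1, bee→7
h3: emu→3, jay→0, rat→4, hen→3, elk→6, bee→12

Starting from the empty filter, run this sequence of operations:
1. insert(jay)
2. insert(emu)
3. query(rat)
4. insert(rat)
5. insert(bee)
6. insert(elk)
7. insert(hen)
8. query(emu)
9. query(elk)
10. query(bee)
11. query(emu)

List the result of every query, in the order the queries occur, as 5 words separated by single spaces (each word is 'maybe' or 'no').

Start: bits=00000000000000
Op 1: insert jay -> sets bits 0 6 7 -> bits=10000011000000
Op 2: insert emu -> sets bits 3 13 -> bits=10010011000001
Op 3: query rat -> checks bit1=0, bit3=1, bit4=0 (has a 0) -> no
Op 4: insert rat -> sets bits 1 3 4 -> bits=11011011000001
Op 5: insert bee -> sets bits 7 9 12 -> bits=11011011010011
Op 6: insert elk -> sets bits 1 6 13 -> bits=11011011010011
Op 7: insert hen -> sets bits 3 7 9 -> bits=11011011010011
Op 8: query emu -> checks bit3=1, bit13=1 (all 1) -> maybe
Op 9: query elk -> checks bit1=1, bit6=1, bit13=1 (all 1) -> maybe
Op 10: query bee -> checks bit7=1, bit9=1, bit12=1 (all 1) -> maybe
Op 11: query emu -> checks bit3=1, bit13=1 (all 1) -> maybe
Query results in order: no maybe maybe maybe maybe

Answer: no maybe maybe maybe maybe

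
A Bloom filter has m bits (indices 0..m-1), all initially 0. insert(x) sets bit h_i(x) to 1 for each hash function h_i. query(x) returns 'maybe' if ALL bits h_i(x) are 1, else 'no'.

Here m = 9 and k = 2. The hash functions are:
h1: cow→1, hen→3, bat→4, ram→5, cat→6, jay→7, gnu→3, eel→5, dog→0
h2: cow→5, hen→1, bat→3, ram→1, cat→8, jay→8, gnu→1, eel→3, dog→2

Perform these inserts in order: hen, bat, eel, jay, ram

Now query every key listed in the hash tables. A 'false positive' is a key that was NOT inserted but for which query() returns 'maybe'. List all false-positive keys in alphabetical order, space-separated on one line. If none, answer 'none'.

Start: bits=000000000
After insert 'hen': sets bits 1 3 -> bits=010100000
After insert 'bat': sets bits 3 4 -> bits=010110000
After insert 'eel': sets bits 3 5 -> bits=010111000
After insert 'jay': sets bits 7 8 -> bits=010111011
After insert 'ram': sets bits 1 5 -> bits=010111011
Not inserted: cat cow dog gnu — query each against bits=010111011:
query cat: checks bit6=0, bit8=1 (has a 0) -> no => not a false positive
query cow: checks bit1=1, bit5=1 (all 1) -> maybe => FALSE POSITIVE
query dog: checks bit0=0, bit2=0 (has a 0) -> no => not a false positive
query gnu: checks bit1=1, bit3=1 (all 1) -> maybe => FALSE POSITIVE
False positives (alphabetical): cow gnu

Answer: cow gnu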